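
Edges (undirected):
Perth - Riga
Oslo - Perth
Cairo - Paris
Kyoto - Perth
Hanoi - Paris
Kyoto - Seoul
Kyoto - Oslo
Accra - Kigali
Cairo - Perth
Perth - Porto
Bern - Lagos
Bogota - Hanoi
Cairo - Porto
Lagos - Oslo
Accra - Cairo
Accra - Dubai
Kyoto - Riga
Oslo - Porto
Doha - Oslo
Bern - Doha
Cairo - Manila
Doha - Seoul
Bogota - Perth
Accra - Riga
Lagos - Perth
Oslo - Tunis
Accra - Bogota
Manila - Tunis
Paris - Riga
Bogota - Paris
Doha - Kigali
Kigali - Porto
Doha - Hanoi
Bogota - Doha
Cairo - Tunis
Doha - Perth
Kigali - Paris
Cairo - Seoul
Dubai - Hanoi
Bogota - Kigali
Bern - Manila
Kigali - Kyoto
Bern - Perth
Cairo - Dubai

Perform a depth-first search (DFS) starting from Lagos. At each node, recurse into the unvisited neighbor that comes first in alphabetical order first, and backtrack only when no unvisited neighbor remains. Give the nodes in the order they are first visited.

Visit Lagos
Lagos → Bern
Bern → Doha
Doha → Bogota
Bogota → Accra
Accra → Cairo
Cairo → Dubai
Dubai → Hanoi
Hanoi → Paris
Paris → Kigali
Kigali → Kyoto
Kyoto → Oslo
Oslo → Perth
Perth → Porto
Perth → Riga
Oslo → Tunis
Tunis → Manila
Kyoto → Seoul

Lagos Bern Doha Bogota Accra Cairo Dubai Hanoi Paris Kigali Kyoto Oslo Perth Porto Riga Tunis Manila Seoul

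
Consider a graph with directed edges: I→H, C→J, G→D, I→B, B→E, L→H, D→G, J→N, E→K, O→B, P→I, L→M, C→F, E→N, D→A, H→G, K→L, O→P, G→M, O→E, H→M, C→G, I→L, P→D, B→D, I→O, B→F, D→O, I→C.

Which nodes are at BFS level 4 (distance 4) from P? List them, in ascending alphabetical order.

K, N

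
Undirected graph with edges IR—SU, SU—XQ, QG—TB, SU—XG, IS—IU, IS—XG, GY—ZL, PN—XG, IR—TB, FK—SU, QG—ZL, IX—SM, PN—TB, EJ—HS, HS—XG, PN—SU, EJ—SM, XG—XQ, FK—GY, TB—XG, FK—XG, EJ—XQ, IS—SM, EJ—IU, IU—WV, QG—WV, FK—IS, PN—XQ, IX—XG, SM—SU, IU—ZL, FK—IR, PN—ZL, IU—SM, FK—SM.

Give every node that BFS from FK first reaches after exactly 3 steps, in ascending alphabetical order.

Level 0: FK
Level 1: GY, IR, IS, SM, SU, XG
Level 2: EJ, HS, IU, IX, PN, TB, XQ, ZL
Level 3: QG, WV

QG, WV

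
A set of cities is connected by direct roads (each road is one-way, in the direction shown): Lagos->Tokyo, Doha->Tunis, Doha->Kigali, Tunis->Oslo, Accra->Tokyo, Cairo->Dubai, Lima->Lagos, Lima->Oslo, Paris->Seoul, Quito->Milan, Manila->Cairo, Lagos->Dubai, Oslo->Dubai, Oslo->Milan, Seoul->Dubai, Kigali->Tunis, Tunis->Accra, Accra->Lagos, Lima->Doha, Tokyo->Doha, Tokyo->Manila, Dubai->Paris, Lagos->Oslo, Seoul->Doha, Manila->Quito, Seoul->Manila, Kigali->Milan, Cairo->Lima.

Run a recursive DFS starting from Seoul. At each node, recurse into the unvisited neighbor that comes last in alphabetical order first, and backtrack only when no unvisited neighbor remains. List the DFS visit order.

Visit Seoul
Seoul → Manila
Manila → Quito
Quito → Milan
Manila → Cairo
Cairo → Lima
Lima → Oslo
Oslo → Dubai
Dubai → Paris
Lima → Lagos
Lagos → Tokyo
Tokyo → Doha
Doha → Tunis
Tunis → Accra
Doha → Kigali

Seoul -> Manila -> Quito -> Milan -> Cairo -> Lima -> Oslo -> Dubai -> Paris -> Lagos -> Tokyo -> Doha -> Tunis -> Accra -> Kigali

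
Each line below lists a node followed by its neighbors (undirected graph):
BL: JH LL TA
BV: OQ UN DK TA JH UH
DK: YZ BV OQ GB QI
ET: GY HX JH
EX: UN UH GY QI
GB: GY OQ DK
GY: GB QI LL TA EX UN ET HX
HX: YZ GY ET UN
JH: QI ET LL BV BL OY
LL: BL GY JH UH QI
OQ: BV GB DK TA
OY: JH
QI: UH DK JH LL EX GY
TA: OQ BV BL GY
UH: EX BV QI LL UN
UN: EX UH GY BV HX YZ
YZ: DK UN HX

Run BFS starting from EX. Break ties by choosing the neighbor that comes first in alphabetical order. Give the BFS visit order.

EX, GY, QI, UH, UN, ET, GB, HX, LL, TA, DK, JH, BV, YZ, OQ, BL, OY

Visit EX; enqueue GY, QI, UH, UN → queue [GY, QI, UH, UN]
Visit GY; enqueue ET, GB, HX, LL, TA → queue [QI, UH, UN, ET, GB, HX, LL, TA]
Visit QI; enqueue DK, JH → queue [UH, UN, ET, GB, HX, LL, TA, DK, JH]
Visit UH; enqueue BV → queue [UN, ET, GB, HX, LL, TA, DK, JH, BV]
Visit UN; enqueue YZ → queue [ET, GB, HX, LL, TA, DK, JH, BV, YZ]
Visit ET → queue [GB, HX, LL, TA, DK, JH, BV, YZ]
Visit GB; enqueue OQ → queue [HX, LL, TA, DK, JH, BV, YZ, OQ]
Visit HX → queue [LL, TA, DK, JH, BV, YZ, OQ]
Visit LL; enqueue BL → queue [TA, DK, JH, BV, YZ, OQ, BL]
Visit TA → queue [DK, JH, BV, YZ, OQ, BL]
Visit DK → queue [JH, BV, YZ, OQ, BL]
Visit JH; enqueue OY → queue [BV, YZ, OQ, BL, OY]
Visit BV → queue [YZ, OQ, BL, OY]
Visit YZ → queue [OQ, BL, OY]
Visit OQ → queue [BL, OY]
Visit BL → queue [OY]
Visit OY → queue []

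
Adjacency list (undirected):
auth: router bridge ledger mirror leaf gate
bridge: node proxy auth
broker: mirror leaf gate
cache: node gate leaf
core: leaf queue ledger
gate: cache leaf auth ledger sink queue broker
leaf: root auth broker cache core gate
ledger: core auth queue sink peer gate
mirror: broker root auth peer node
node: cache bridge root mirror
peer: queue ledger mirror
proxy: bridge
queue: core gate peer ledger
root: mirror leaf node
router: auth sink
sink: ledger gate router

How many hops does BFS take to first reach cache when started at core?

Level 0: core
Level 1: leaf, ledger, queue
Level 2: auth, broker, cache, gate, peer, root, sink
Level 3: bridge, mirror, node, router
Level 4: proxy
cache first appears at level 2.

2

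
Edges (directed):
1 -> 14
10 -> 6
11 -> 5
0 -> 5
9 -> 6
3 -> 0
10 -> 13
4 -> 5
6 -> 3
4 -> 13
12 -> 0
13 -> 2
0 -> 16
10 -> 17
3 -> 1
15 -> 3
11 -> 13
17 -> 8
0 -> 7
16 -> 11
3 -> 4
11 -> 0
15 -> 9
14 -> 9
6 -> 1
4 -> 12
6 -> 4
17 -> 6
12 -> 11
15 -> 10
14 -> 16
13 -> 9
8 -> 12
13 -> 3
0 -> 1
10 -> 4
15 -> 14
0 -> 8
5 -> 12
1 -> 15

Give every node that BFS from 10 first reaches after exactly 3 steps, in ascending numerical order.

0, 11, 14, 15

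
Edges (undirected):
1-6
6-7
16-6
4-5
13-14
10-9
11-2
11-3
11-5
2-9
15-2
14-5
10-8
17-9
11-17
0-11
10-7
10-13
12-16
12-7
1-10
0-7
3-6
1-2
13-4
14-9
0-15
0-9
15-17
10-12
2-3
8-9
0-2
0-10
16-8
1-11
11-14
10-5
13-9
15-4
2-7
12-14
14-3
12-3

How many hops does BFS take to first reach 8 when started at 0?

2

Level 0: 0
Level 1: 2, 7, 9, 10, 11, 15
Level 2: 1, 3, 4, 5, 6, 8, 12, 13, 14, 17
Level 3: 16
8 first appears at level 2.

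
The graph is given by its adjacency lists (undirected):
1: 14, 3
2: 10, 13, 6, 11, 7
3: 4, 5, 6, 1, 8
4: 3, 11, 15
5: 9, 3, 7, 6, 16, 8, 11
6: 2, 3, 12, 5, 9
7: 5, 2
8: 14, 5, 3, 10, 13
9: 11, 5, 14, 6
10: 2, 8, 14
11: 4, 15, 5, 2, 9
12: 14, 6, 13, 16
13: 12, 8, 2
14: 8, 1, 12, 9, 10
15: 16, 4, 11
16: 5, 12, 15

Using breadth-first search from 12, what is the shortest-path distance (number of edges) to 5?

Level 0: 12
Level 1: 6, 13, 14, 16
Level 2: 1, 2, 3, 5, 8, 9, 10, 15
Level 3: 4, 7, 11
5 first appears at level 2.

2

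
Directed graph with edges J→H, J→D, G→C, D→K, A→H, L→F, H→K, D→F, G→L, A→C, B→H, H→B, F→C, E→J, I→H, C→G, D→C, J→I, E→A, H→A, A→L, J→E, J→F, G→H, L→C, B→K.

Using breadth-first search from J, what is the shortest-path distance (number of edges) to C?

Level 0: J
Level 1: D, E, F, H, I
Level 2: A, B, C, K
Level 3: G, L
C first appears at level 2.

2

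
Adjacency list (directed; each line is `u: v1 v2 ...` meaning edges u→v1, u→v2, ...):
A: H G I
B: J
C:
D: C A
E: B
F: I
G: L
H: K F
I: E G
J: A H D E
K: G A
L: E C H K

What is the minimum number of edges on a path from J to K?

2

Level 0: J
Level 1: A, D, E, H
Level 2: B, C, F, G, I, K
Level 3: L
K first appears at level 2.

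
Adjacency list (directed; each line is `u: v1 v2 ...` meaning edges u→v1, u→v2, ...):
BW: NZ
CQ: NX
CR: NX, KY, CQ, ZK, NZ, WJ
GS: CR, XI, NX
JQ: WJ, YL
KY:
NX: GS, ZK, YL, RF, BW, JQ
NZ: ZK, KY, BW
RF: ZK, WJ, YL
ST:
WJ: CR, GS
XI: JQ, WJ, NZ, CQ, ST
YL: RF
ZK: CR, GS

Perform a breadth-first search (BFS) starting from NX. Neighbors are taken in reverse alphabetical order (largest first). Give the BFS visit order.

NX → ZK → YL → RF → JQ → GS → BW → CR → WJ → XI → NZ → KY → CQ → ST

Visit NX; enqueue ZK, YL, RF, JQ, GS, BW → queue [ZK, YL, RF, JQ, GS, BW]
Visit ZK; enqueue CR → queue [YL, RF, JQ, GS, BW, CR]
Visit YL → queue [RF, JQ, GS, BW, CR]
Visit RF; enqueue WJ → queue [JQ, GS, BW, CR, WJ]
Visit JQ → queue [GS, BW, CR, WJ]
Visit GS; enqueue XI → queue [BW, CR, WJ, XI]
Visit BW; enqueue NZ → queue [CR, WJ, XI, NZ]
Visit CR; enqueue KY, CQ → queue [WJ, XI, NZ, KY, CQ]
Visit WJ → queue [XI, NZ, KY, CQ]
Visit XI; enqueue ST → queue [NZ, KY, CQ, ST]
Visit NZ → queue [KY, CQ, ST]
Visit KY → queue [CQ, ST]
Visit CQ → queue [ST]
Visit ST → queue []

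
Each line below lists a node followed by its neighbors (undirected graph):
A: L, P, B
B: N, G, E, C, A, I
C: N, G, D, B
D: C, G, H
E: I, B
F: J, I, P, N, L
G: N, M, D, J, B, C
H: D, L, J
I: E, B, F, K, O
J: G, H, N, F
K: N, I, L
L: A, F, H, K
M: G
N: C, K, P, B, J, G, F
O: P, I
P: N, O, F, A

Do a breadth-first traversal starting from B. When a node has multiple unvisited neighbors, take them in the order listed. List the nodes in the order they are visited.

B → N → G → E → C → A → I → K → P → J → F → M → D → L → O → H

Visit B; enqueue N, G, E, C, A, I → queue [N, G, E, C, A, I]
Visit N; enqueue K, P, J, F → queue [G, E, C, A, I, K, P, J, F]
Visit G; enqueue M, D → queue [E, C, A, I, K, P, J, F, M, D]
Visit E → queue [C, A, I, K, P, J, F, M, D]
Visit C → queue [A, I, K, P, J, F, M, D]
Visit A; enqueue L → queue [I, K, P, J, F, M, D, L]
Visit I; enqueue O → queue [K, P, J, F, M, D, L, O]
Visit K → queue [P, J, F, M, D, L, O]
Visit P → queue [J, F, M, D, L, O]
Visit J; enqueue H → queue [F, M, D, L, O, H]
Visit F → queue [M, D, L, O, H]
Visit M → queue [D, L, O, H]
Visit D → queue [L, O, H]
Visit L → queue [O, H]
Visit O → queue [H]
Visit H → queue []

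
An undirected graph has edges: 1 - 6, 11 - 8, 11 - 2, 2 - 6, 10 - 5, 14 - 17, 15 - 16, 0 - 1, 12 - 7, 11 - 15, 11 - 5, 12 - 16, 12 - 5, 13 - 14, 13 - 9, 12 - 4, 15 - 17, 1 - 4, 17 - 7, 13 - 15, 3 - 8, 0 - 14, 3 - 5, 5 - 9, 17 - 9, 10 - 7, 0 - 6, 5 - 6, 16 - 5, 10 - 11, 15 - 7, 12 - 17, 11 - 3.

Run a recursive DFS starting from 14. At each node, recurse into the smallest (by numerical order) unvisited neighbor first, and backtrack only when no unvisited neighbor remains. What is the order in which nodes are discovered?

Visit 14
14 → 0
0 → 1
1 → 4
4 → 12
12 → 5
5 → 3
3 → 8
8 → 11
11 → 2
2 → 6
11 → 10
10 → 7
7 → 15
15 → 13
13 → 9
9 → 17
15 → 16

14 -> 0 -> 1 -> 4 -> 12 -> 5 -> 3 -> 8 -> 11 -> 2 -> 6 -> 10 -> 7 -> 15 -> 13 -> 9 -> 17 -> 16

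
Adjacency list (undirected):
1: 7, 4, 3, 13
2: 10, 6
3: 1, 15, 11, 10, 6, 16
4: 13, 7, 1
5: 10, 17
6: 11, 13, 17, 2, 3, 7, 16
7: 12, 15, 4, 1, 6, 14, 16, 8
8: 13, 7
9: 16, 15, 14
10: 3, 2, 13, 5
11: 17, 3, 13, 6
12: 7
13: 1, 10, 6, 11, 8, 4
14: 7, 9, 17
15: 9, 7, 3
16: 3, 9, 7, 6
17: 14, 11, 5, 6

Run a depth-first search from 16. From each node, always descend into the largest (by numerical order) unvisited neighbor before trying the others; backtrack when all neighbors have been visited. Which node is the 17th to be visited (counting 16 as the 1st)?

Visit 16
16 → 9
9 → 15
15 → 7
7 → 14
14 → 17
17 → 11
11 → 13
13 → 10
10 → 5
10 → 3
3 → 6
6 → 2
3 → 1
1 → 4
13 → 8
7 → 12

Visit order: 16, 9, 15, 7, 14, 17, 11, 13, 10, 5, 3, 6, 2, 1, 4, 8, 12

12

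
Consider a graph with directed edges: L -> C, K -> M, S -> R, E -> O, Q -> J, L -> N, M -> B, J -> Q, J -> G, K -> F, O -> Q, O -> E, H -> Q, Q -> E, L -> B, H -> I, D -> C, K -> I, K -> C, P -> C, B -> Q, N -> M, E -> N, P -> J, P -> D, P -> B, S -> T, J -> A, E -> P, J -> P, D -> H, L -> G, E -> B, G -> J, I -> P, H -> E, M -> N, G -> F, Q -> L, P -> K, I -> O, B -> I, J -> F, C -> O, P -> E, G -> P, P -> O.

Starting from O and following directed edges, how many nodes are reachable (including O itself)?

17

BFS from O visits: O, Q, E, L, J, P, N, B, G, C, F, A, K, D, M, I, H
Reachable nodes: 17 of 20 total.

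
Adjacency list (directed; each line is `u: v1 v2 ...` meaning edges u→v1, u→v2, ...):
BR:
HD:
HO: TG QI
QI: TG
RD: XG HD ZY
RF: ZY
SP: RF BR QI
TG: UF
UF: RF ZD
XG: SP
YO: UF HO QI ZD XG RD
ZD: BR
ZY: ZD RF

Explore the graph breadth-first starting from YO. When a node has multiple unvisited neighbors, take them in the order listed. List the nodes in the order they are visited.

Visit YO; enqueue UF, HO, QI, ZD, XG, RD → queue [UF, HO, QI, ZD, XG, RD]
Visit UF; enqueue RF → queue [HO, QI, ZD, XG, RD, RF]
Visit HO; enqueue TG → queue [QI, ZD, XG, RD, RF, TG]
Visit QI → queue [ZD, XG, RD, RF, TG]
Visit ZD; enqueue BR → queue [XG, RD, RF, TG, BR]
Visit XG; enqueue SP → queue [RD, RF, TG, BR, SP]
Visit RD; enqueue HD, ZY → queue [RF, TG, BR, SP, HD, ZY]
Visit RF → queue [TG, BR, SP, HD, ZY]
Visit TG → queue [BR, SP, HD, ZY]
Visit BR → queue [SP, HD, ZY]
Visit SP → queue [HD, ZY]
Visit HD → queue [ZY]
Visit ZY → queue []

YO → UF → HO → QI → ZD → XG → RD → RF → TG → BR → SP → HD → ZY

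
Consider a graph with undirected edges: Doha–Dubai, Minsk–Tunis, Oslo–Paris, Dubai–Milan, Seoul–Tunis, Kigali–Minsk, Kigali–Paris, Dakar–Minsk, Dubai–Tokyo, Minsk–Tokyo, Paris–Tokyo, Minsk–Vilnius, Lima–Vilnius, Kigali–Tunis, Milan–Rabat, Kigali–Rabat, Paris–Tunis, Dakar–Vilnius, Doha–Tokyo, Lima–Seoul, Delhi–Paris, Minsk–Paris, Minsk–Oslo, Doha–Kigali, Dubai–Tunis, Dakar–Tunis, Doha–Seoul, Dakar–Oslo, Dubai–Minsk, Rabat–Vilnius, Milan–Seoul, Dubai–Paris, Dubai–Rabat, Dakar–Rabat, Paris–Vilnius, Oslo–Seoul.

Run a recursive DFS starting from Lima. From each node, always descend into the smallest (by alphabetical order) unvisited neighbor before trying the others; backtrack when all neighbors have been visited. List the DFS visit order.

Lima -> Seoul -> Doha -> Dubai -> Milan -> Rabat -> Dakar -> Minsk -> Kigali -> Paris -> Delhi -> Oslo -> Tokyo -> Tunis -> Vilnius

Visit Lima
Lima → Seoul
Seoul → Doha
Doha → Dubai
Dubai → Milan
Milan → Rabat
Rabat → Dakar
Dakar → Minsk
Minsk → Kigali
Kigali → Paris
Paris → Delhi
Paris → Oslo
Paris → Tokyo
Paris → Tunis
Paris → Vilnius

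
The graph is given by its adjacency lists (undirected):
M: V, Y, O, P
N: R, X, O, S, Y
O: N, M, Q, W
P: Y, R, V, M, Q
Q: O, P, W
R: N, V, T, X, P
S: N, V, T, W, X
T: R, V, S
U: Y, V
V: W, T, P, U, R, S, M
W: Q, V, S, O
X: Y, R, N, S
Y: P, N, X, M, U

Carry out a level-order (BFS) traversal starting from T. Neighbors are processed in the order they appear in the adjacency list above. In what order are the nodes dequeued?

T R V S N X P W U M O Y Q

Visit T; enqueue R, V, S → queue [R, V, S]
Visit R; enqueue N, X, P → queue [V, S, N, X, P]
Visit V; enqueue W, U, M → queue [S, N, X, P, W, U, M]
Visit S → queue [N, X, P, W, U, M]
Visit N; enqueue O, Y → queue [X, P, W, U, M, O, Y]
Visit X → queue [P, W, U, M, O, Y]
Visit P; enqueue Q → queue [W, U, M, O, Y, Q]
Visit W → queue [U, M, O, Y, Q]
Visit U → queue [M, O, Y, Q]
Visit M → queue [O, Y, Q]
Visit O → queue [Y, Q]
Visit Y → queue [Q]
Visit Q → queue []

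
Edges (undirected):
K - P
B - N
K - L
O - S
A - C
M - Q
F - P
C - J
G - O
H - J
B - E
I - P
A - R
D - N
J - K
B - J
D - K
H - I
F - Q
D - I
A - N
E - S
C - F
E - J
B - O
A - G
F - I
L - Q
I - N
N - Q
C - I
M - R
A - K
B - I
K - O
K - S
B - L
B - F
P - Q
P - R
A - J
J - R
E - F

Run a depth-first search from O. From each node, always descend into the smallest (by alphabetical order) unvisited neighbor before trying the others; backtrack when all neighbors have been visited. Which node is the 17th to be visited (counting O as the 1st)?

P

Visit O
O → B
B → E
E → F
F → C
C → A
A → G
A → J
J → H
H → I
I → D
D → K
K → L
L → Q
Q → M
M → R
R → P
Q → N
K → S

Visit order: O, B, E, F, C, A, G, J, H, I, D, K, L, Q, M, R, P, N, S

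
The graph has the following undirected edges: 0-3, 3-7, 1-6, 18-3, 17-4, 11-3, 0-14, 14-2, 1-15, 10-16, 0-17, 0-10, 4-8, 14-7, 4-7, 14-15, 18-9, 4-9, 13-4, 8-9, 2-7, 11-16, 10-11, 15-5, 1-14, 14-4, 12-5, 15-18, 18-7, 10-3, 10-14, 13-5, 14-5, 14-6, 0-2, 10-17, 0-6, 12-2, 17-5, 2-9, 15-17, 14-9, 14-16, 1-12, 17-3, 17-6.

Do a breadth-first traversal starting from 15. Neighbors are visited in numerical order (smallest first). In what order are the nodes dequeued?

15 → 1 → 5 → 14 → 17 → 18 → 6 → 12 → 13 → 0 → 2 → 4 → 7 → 9 → 10 → 16 → 3 → 8 → 11

Visit 15; enqueue 1, 5, 14, 17, 18 → queue [1, 5, 14, 17, 18]
Visit 1; enqueue 6, 12 → queue [5, 14, 17, 18, 6, 12]
Visit 5; enqueue 13 → queue [14, 17, 18, 6, 12, 13]
Visit 14; enqueue 0, 2, 4, 7, 9, 10, 16 → queue [17, 18, 6, 12, 13, 0, 2, 4, 7, 9, 10, 16]
Visit 17; enqueue 3 → queue [18, 6, 12, 13, 0, 2, 4, 7, 9, 10, 16, 3]
Visit 18 → queue [6, 12, 13, 0, 2, 4, 7, 9, 10, 16, 3]
Visit 6 → queue [12, 13, 0, 2, 4, 7, 9, 10, 16, 3]
Visit 12 → queue [13, 0, 2, 4, 7, 9, 10, 16, 3]
Visit 13 → queue [0, 2, 4, 7, 9, 10, 16, 3]
Visit 0 → queue [2, 4, 7, 9, 10, 16, 3]
Visit 2 → queue [4, 7, 9, 10, 16, 3]
Visit 4; enqueue 8 → queue [7, 9, 10, 16, 3, 8]
Visit 7 → queue [9, 10, 16, 3, 8]
Visit 9 → queue [10, 16, 3, 8]
Visit 10; enqueue 11 → queue [16, 3, 8, 11]
Visit 16 → queue [3, 8, 11]
Visit 3 → queue [8, 11]
Visit 8 → queue [11]
Visit 11 → queue []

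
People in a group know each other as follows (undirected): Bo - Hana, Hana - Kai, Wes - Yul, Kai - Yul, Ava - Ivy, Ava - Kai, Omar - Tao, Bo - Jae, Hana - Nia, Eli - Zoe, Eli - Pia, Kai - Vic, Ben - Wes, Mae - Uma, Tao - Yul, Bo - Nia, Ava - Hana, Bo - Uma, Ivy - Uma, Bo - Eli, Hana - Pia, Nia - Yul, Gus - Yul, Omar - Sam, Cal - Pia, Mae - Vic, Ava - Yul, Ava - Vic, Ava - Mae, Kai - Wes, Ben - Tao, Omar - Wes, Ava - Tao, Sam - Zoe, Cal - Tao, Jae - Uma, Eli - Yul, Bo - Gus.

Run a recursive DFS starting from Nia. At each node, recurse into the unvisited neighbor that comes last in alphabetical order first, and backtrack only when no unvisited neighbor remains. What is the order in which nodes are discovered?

Nia, Yul, Wes, Omar, Tao, Cal, Pia, Hana, Kai, Vic, Mae, Uma, Jae, Bo, Gus, Eli, Zoe, Sam, Ivy, Ava, Ben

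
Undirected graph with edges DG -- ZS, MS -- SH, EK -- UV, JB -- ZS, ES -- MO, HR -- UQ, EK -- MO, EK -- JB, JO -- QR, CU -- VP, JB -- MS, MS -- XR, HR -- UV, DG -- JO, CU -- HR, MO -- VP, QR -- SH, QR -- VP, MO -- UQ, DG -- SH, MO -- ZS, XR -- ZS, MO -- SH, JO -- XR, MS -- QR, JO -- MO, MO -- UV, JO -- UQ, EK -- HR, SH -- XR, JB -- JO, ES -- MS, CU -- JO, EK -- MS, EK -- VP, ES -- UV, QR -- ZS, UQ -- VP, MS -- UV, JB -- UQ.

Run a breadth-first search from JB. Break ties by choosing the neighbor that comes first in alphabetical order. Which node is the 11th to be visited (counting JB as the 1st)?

CU

Visit JB; enqueue EK, JO, MS, UQ, ZS → queue [EK, JO, MS, UQ, ZS]
Visit EK; enqueue HR, MO, UV, VP → queue [JO, MS, UQ, ZS, HR, MO, UV, VP]
Visit JO; enqueue CU, DG, QR, XR → queue [MS, UQ, ZS, HR, MO, UV, VP, CU, DG, QR, XR]
Visit MS; enqueue ES, SH → queue [UQ, ZS, HR, MO, UV, VP, CU, DG, QR, XR, ES, SH]
Visit UQ → queue [ZS, HR, MO, UV, VP, CU, DG, QR, XR, ES, SH]
Visit ZS → queue [HR, MO, UV, VP, CU, DG, QR, XR, ES, SH]
Visit HR → queue [MO, UV, VP, CU, DG, QR, XR, ES, SH]
Visit MO → queue [UV, VP, CU, DG, QR, XR, ES, SH]
Visit UV → queue [VP, CU, DG, QR, XR, ES, SH]
Visit VP → queue [CU, DG, QR, XR, ES, SH]
Visit CU → queue [DG, QR, XR, ES, SH]
Visit DG → queue [QR, XR, ES, SH]
Visit QR → queue [XR, ES, SH]
Visit XR → queue [ES, SH]
Visit ES → queue [SH]
Visit SH → queue []

Visit order: JB, EK, JO, MS, UQ, ZS, HR, MO, UV, VP, CU, DG, QR, XR, ES, SH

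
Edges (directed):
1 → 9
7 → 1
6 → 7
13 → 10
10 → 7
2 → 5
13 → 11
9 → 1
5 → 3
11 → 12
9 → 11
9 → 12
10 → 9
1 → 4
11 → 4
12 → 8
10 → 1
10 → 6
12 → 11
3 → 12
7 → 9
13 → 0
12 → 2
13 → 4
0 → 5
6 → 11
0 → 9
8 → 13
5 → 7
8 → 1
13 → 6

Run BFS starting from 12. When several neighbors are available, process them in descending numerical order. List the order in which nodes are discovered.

12 11 8 2 4 13 1 5 10 6 0 9 7 3

Visit 12; enqueue 11, 8, 2 → queue [11, 8, 2]
Visit 11; enqueue 4 → queue [8, 2, 4]
Visit 8; enqueue 13, 1 → queue [2, 4, 13, 1]
Visit 2; enqueue 5 → queue [4, 13, 1, 5]
Visit 4 → queue [13, 1, 5]
Visit 13; enqueue 10, 6, 0 → queue [1, 5, 10, 6, 0]
Visit 1; enqueue 9 → queue [5, 10, 6, 0, 9]
Visit 5; enqueue 7, 3 → queue [10, 6, 0, 9, 7, 3]
Visit 10 → queue [6, 0, 9, 7, 3]
Visit 6 → queue [0, 9, 7, 3]
Visit 0 → queue [9, 7, 3]
Visit 9 → queue [7, 3]
Visit 7 → queue [3]
Visit 3 → queue []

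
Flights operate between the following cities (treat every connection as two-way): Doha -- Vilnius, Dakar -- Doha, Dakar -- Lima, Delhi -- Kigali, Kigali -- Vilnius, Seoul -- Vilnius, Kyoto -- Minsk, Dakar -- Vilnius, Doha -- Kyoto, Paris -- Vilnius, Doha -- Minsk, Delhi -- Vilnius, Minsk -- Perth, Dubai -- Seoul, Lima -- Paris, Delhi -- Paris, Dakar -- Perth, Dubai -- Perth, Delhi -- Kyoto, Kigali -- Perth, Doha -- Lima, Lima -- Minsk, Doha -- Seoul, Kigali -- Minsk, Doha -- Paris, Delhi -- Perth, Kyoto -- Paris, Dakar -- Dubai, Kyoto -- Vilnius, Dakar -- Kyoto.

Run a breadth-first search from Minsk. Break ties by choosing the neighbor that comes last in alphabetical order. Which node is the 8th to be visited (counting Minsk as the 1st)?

Delhi

Visit Minsk; enqueue Perth, Lima, Kyoto, Kigali, Doha → queue [Perth, Lima, Kyoto, Kigali, Doha]
Visit Perth; enqueue Dubai, Delhi, Dakar → queue [Lima, Kyoto, Kigali, Doha, Dubai, Delhi, Dakar]
Visit Lima; enqueue Paris → queue [Kyoto, Kigali, Doha, Dubai, Delhi, Dakar, Paris]
Visit Kyoto; enqueue Vilnius → queue [Kigali, Doha, Dubai, Delhi, Dakar, Paris, Vilnius]
Visit Kigali → queue [Doha, Dubai, Delhi, Dakar, Paris, Vilnius]
Visit Doha; enqueue Seoul → queue [Dubai, Delhi, Dakar, Paris, Vilnius, Seoul]
Visit Dubai → queue [Delhi, Dakar, Paris, Vilnius, Seoul]
Visit Delhi → queue [Dakar, Paris, Vilnius, Seoul]
Visit Dakar → queue [Paris, Vilnius, Seoul]
Visit Paris → queue [Vilnius, Seoul]
Visit Vilnius → queue [Seoul]
Visit Seoul → queue []

Visit order: Minsk, Perth, Lima, Kyoto, Kigali, Doha, Dubai, Delhi, Dakar, Paris, Vilnius, Seoul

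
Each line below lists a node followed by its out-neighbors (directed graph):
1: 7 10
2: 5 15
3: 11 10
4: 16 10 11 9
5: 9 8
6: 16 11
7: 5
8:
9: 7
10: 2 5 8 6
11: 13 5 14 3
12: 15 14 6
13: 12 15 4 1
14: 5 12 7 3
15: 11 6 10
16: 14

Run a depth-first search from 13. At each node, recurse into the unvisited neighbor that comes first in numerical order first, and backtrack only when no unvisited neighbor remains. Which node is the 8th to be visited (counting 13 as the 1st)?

Visit 13
13 → 1
1 → 7
7 → 5
5 → 8
5 → 9
1 → 10
10 → 2
2 → 15
15 → 6
6 → 11
11 → 3
11 → 14
14 → 12
6 → 16
13 → 4

Visit order: 13, 1, 7, 5, 8, 9, 10, 2, 15, 6, 11, 3, 14, 12, 16, 4

2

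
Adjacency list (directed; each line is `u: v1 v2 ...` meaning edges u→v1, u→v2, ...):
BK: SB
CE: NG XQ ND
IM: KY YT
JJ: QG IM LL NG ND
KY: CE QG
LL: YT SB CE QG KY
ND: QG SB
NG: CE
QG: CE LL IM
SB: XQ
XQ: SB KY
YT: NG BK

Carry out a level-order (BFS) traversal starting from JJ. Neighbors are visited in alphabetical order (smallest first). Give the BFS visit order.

JJ, IM, LL, ND, NG, QG, KY, YT, CE, SB, BK, XQ

Visit JJ; enqueue IM, LL, ND, NG, QG → queue [IM, LL, ND, NG, QG]
Visit IM; enqueue KY, YT → queue [LL, ND, NG, QG, KY, YT]
Visit LL; enqueue CE, SB → queue [ND, NG, QG, KY, YT, CE, SB]
Visit ND → queue [NG, QG, KY, YT, CE, SB]
Visit NG → queue [QG, KY, YT, CE, SB]
Visit QG → queue [KY, YT, CE, SB]
Visit KY → queue [YT, CE, SB]
Visit YT; enqueue BK → queue [CE, SB, BK]
Visit CE; enqueue XQ → queue [SB, BK, XQ]
Visit SB → queue [BK, XQ]
Visit BK → queue [XQ]
Visit XQ → queue []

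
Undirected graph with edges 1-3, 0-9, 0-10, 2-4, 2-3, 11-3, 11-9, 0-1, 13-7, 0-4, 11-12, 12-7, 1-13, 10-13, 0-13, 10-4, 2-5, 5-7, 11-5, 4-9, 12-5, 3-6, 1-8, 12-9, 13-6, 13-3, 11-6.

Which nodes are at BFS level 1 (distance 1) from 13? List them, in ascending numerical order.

0, 1, 3, 6, 7, 10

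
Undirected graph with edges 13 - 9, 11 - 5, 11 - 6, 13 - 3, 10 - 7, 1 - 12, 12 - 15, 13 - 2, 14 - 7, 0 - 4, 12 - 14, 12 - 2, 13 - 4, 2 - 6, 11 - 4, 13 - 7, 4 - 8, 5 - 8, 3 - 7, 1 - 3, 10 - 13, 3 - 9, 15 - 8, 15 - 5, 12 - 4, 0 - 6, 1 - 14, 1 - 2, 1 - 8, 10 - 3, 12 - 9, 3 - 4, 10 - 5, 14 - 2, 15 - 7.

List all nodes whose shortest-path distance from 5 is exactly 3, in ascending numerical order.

0, 2, 9, 14

Level 0: 5
Level 1: 8, 10, 11, 15
Level 2: 1, 3, 4, 6, 7, 12, 13
Level 3: 0, 2, 9, 14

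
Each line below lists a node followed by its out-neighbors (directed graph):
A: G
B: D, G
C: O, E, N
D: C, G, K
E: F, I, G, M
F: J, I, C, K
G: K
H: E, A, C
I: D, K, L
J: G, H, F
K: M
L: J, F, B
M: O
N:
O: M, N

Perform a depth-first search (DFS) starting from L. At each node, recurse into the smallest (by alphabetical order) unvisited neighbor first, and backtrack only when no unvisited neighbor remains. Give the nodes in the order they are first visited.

L → B → D → C → E → F → I → K → M → O → N → J → G → H → A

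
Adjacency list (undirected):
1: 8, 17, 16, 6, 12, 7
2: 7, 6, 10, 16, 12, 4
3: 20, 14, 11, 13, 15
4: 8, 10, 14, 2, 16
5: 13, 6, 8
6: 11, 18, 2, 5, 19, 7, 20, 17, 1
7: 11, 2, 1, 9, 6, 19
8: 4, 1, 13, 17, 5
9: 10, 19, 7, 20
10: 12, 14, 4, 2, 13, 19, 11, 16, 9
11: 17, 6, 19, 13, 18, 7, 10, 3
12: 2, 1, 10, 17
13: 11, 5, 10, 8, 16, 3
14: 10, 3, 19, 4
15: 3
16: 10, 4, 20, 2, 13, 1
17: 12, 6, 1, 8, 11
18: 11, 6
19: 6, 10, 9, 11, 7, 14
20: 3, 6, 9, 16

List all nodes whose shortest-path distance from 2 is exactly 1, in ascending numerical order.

Level 0: 2
Level 1: 4, 6, 7, 10, 12, 16
Level 2: 1, 5, 8, 9, 11, 13, 14, 17, 18, 19, 20
Level 3: 3
Level 4: 15

4, 6, 7, 10, 12, 16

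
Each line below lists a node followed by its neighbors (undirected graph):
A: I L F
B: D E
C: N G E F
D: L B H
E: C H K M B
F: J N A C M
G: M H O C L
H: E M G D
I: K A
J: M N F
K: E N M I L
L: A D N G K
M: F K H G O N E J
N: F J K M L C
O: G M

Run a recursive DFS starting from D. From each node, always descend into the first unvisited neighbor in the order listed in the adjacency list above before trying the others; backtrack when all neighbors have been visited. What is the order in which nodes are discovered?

D, L, A, I, K, E, C, N, F, J, M, H, G, O, B

Visit D
D → L
L → A
A → I
I → K
K → E
E → C
C → N
N → F
F → J
J → M
M → H
H → G
G → O
E → B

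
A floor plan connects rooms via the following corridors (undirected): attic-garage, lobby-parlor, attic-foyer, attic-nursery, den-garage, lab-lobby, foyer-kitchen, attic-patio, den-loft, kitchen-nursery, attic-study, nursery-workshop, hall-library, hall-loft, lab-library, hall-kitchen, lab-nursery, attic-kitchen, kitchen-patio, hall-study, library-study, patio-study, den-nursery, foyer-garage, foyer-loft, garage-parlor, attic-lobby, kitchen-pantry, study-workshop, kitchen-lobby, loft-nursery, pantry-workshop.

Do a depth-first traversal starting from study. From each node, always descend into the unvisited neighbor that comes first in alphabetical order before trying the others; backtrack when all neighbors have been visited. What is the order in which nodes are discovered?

study attic foyer garage den loft hall kitchen lobby lab library nursery workshop pantry parlor patio

Visit study
study → attic
attic → foyer
foyer → garage
garage → den
den → loft
loft → hall
hall → kitchen
kitchen → lobby
lobby → lab
lab → library
lab → nursery
nursery → workshop
workshop → pantry
lobby → parlor
kitchen → patio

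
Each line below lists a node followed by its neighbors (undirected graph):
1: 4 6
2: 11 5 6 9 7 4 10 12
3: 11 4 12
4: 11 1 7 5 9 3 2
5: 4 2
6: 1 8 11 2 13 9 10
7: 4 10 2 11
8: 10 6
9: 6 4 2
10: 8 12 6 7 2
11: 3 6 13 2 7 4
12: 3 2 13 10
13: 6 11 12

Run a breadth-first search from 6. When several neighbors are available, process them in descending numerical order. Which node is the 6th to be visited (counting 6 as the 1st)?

Visit 6; enqueue 13, 11, 10, 9, 8, 2, 1 → queue [13, 11, 10, 9, 8, 2, 1]
Visit 13; enqueue 12 → queue [11, 10, 9, 8, 2, 1, 12]
Visit 11; enqueue 7, 4, 3 → queue [10, 9, 8, 2, 1, 12, 7, 4, 3]
Visit 10 → queue [9, 8, 2, 1, 12, 7, 4, 3]
Visit 9 → queue [8, 2, 1, 12, 7, 4, 3]
Visit 8 → queue [2, 1, 12, 7, 4, 3]
Visit 2; enqueue 5 → queue [1, 12, 7, 4, 3, 5]
Visit 1 → queue [12, 7, 4, 3, 5]
Visit 12 → queue [7, 4, 3, 5]
Visit 7 → queue [4, 3, 5]
Visit 4 → queue [3, 5]
Visit 3 → queue [5]
Visit 5 → queue []

Visit order: 6, 13, 11, 10, 9, 8, 2, 1, 12, 7, 4, 3, 5

8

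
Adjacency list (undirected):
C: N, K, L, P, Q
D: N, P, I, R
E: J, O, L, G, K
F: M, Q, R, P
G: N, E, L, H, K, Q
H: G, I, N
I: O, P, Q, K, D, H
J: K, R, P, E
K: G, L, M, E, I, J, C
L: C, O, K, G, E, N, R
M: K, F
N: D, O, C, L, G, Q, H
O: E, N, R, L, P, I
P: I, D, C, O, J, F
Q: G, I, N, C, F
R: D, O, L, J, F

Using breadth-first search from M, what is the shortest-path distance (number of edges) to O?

Level 0: M
Level 1: F, K
Level 2: C, E, G, I, J, L, P, Q, R
Level 3: D, H, N, O
O first appears at level 3.

3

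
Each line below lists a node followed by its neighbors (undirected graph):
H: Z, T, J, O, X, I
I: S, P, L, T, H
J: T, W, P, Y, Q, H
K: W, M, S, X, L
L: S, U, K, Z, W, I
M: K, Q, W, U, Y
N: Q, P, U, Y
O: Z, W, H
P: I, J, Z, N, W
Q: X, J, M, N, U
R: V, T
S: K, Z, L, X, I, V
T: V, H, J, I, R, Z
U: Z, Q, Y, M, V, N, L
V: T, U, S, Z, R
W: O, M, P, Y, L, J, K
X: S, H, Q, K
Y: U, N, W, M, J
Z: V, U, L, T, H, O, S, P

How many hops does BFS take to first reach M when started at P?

Level 0: P
Level 1: I, J, N, W, Z
Level 2: H, K, L, M, O, Q, S, T, U, V, Y
Level 3: R, X
M first appears at level 2.

2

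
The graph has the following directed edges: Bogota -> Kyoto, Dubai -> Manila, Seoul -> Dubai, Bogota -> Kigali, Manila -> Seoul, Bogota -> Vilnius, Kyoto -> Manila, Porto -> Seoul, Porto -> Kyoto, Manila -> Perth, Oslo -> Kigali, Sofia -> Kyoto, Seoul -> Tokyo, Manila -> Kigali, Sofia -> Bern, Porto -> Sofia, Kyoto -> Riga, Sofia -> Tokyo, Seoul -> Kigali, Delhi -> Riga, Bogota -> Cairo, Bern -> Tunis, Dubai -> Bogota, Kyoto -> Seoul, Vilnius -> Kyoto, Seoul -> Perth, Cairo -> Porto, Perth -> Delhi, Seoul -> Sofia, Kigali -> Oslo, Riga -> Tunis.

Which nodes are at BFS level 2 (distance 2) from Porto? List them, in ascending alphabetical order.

Bern, Dubai, Kigali, Manila, Perth, Riga, Tokyo

Level 0: Porto
Level 1: Kyoto, Seoul, Sofia
Level 2: Bern, Dubai, Kigali, Manila, Perth, Riga, Tokyo
Level 3: Bogota, Delhi, Oslo, Tunis
Level 4: Cairo, Vilnius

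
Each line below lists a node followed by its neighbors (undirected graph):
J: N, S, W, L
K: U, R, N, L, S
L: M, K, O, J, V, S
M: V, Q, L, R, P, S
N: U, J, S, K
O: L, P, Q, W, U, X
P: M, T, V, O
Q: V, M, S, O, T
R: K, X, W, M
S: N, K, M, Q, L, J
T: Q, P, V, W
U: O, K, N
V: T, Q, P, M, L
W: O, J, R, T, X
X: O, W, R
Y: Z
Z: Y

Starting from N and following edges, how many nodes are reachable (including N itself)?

15

BFS from N visits: N, J, K, S, U, L, W, R, M, Q, O, V, T, X, P
Reachable nodes: 15 of 17 total.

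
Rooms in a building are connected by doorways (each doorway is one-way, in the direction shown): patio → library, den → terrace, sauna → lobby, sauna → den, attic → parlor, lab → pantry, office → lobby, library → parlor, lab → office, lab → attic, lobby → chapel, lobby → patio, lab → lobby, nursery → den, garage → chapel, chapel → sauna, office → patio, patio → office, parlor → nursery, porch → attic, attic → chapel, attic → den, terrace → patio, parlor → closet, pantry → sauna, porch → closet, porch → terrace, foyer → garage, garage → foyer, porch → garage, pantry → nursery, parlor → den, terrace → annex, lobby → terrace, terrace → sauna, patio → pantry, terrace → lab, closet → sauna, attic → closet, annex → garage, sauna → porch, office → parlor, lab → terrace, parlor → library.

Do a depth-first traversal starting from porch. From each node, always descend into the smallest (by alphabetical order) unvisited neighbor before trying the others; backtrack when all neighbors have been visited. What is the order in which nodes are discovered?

Visit porch
porch → attic
attic → chapel
chapel → sauna
sauna → den
den → terrace
terrace → annex
annex → garage
garage → foyer
terrace → lab
lab → lobby
lobby → patio
patio → library
library → parlor
parlor → closet
parlor → nursery
patio → office
patio → pantry

porch -> attic -> chapel -> sauna -> den -> terrace -> annex -> garage -> foyer -> lab -> lobby -> patio -> library -> parlor -> closet -> nursery -> office -> pantry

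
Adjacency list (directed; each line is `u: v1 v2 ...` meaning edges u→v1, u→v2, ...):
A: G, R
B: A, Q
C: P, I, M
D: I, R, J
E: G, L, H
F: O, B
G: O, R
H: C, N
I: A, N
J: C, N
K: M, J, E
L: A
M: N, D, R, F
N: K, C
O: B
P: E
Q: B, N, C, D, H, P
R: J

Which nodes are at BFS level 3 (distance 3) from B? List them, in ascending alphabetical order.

E, I, J, K, M, O

Level 0: B
Level 1: A, Q
Level 2: C, D, G, H, N, P, R
Level 3: E, I, J, K, M, O
Level 4: F, L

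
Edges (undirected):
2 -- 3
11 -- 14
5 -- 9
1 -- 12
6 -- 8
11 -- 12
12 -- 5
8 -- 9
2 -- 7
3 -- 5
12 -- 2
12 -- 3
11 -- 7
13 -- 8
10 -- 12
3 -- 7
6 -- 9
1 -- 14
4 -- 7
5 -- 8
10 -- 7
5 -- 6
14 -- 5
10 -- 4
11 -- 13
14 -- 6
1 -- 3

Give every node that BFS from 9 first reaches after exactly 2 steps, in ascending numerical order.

3, 12, 13, 14

Level 0: 9
Level 1: 5, 6, 8
Level 2: 3, 12, 13, 14
Level 3: 1, 2, 7, 10, 11
Level 4: 4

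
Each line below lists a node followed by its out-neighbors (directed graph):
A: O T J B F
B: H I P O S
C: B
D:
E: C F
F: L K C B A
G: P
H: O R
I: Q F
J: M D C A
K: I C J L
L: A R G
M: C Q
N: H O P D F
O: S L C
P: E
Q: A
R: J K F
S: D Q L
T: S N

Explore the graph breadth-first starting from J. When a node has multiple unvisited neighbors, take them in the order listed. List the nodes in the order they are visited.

Visit J; enqueue M, D, C, A → queue [M, D, C, A]
Visit M; enqueue Q → queue [D, C, A, Q]
Visit D → queue [C, A, Q]
Visit C; enqueue B → queue [A, Q, B]
Visit A; enqueue O, T, F → queue [Q, B, O, T, F]
Visit Q → queue [B, O, T, F]
Visit B; enqueue H, I, P, S → queue [O, T, F, H, I, P, S]
Visit O; enqueue L → queue [T, F, H, I, P, S, L]
Visit T; enqueue N → queue [F, H, I, P, S, L, N]
Visit F; enqueue K → queue [H, I, P, S, L, N, K]
Visit H; enqueue R → queue [I, P, S, L, N, K, R]
Visit I → queue [P, S, L, N, K, R]
Visit P; enqueue E → queue [S, L, N, K, R, E]
Visit S → queue [L, N, K, R, E]
Visit L; enqueue G → queue [N, K, R, E, G]
Visit N → queue [K, R, E, G]
Visit K → queue [R, E, G]
Visit R → queue [E, G]
Visit E → queue [G]
Visit G → queue []

J M D C A Q B O T F H I P S L N K R E G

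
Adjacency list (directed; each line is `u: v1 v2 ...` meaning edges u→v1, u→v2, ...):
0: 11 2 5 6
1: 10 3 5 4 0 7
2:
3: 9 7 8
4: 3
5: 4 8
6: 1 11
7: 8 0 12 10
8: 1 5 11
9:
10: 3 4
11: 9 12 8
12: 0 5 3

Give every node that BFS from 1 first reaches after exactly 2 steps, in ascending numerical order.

2, 6, 8, 9, 11, 12

Level 0: 1
Level 1: 0, 3, 4, 5, 7, 10
Level 2: 2, 6, 8, 9, 11, 12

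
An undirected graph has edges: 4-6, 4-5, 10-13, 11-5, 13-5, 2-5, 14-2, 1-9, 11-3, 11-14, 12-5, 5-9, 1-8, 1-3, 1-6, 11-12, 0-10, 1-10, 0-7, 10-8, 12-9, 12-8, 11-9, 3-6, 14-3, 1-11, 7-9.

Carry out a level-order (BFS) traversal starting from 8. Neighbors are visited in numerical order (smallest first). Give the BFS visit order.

Visit 8; enqueue 1, 10, 12 → queue [1, 10, 12]
Visit 1; enqueue 3, 6, 9, 11 → queue [10, 12, 3, 6, 9, 11]
Visit 10; enqueue 0, 13 → queue [12, 3, 6, 9, 11, 0, 13]
Visit 12; enqueue 5 → queue [3, 6, 9, 11, 0, 13, 5]
Visit 3; enqueue 14 → queue [6, 9, 11, 0, 13, 5, 14]
Visit 6; enqueue 4 → queue [9, 11, 0, 13, 5, 14, 4]
Visit 9; enqueue 7 → queue [11, 0, 13, 5, 14, 4, 7]
Visit 11 → queue [0, 13, 5, 14, 4, 7]
Visit 0 → queue [13, 5, 14, 4, 7]
Visit 13 → queue [5, 14, 4, 7]
Visit 5; enqueue 2 → queue [14, 4, 7, 2]
Visit 14 → queue [4, 7, 2]
Visit 4 → queue [7, 2]
Visit 7 → queue [2]
Visit 2 → queue []

8 → 1 → 10 → 12 → 3 → 6 → 9 → 11 → 0 → 13 → 5 → 14 → 4 → 7 → 2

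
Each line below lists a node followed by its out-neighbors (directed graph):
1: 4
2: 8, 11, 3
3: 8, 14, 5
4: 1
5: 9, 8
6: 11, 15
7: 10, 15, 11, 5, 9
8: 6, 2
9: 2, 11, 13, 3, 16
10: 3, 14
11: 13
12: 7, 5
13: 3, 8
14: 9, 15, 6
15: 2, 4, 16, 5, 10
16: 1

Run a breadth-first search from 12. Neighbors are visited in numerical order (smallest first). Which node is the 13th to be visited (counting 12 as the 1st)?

Visit 12; enqueue 5, 7 → queue [5, 7]
Visit 5; enqueue 8, 9 → queue [7, 8, 9]
Visit 7; enqueue 10, 11, 15 → queue [8, 9, 10, 11, 15]
Visit 8; enqueue 2, 6 → queue [9, 10, 11, 15, 2, 6]
Visit 9; enqueue 3, 13, 16 → queue [10, 11, 15, 2, 6, 3, 13, 16]
Visit 10; enqueue 14 → queue [11, 15, 2, 6, 3, 13, 16, 14]
Visit 11 → queue [15, 2, 6, 3, 13, 16, 14]
Visit 15; enqueue 4 → queue [2, 6, 3, 13, 16, 14, 4]
Visit 2 → queue [6, 3, 13, 16, 14, 4]
Visit 6 → queue [3, 13, 16, 14, 4]
Visit 3 → queue [13, 16, 14, 4]
Visit 13 → queue [16, 14, 4]
Visit 16; enqueue 1 → queue [14, 4, 1]
Visit 14 → queue [4, 1]
Visit 4 → queue [1]
Visit 1 → queue []

Visit order: 12, 5, 7, 8, 9, 10, 11, 15, 2, 6, 3, 13, 16, 14, 4, 1

16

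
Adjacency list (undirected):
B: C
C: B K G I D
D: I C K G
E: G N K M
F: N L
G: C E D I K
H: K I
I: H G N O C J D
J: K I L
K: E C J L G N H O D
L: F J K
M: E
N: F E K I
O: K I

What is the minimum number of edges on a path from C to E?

2

Level 0: C
Level 1: B, D, G, I, K
Level 2: E, H, J, L, N, O
Level 3: F, M
E first appears at level 2.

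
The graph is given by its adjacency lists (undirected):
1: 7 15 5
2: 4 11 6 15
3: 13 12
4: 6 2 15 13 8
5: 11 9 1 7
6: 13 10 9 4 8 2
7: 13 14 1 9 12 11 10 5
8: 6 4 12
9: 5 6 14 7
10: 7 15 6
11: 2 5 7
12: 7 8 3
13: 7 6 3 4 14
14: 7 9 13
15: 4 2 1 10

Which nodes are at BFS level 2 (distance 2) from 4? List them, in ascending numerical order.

Level 0: 4
Level 1: 2, 6, 8, 13, 15
Level 2: 1, 3, 7, 9, 10, 11, 12, 14
Level 3: 5

1, 3, 7, 9, 10, 11, 12, 14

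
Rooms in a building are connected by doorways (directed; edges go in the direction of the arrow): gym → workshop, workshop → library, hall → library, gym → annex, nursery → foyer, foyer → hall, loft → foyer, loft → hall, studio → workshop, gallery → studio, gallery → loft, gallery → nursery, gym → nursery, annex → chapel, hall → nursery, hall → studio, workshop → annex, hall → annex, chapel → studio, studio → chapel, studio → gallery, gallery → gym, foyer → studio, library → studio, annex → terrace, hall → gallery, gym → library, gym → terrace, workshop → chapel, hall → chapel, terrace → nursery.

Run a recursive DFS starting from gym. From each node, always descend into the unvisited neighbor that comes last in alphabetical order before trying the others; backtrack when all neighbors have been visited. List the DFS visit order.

Visit gym
gym → workshop
workshop → library
library → studio
studio → gallery
gallery → nursery
nursery → foyer
foyer → hall
hall → chapel
hall → annex
annex → terrace
gallery → loft

gym workshop library studio gallery nursery foyer hall chapel annex terrace loft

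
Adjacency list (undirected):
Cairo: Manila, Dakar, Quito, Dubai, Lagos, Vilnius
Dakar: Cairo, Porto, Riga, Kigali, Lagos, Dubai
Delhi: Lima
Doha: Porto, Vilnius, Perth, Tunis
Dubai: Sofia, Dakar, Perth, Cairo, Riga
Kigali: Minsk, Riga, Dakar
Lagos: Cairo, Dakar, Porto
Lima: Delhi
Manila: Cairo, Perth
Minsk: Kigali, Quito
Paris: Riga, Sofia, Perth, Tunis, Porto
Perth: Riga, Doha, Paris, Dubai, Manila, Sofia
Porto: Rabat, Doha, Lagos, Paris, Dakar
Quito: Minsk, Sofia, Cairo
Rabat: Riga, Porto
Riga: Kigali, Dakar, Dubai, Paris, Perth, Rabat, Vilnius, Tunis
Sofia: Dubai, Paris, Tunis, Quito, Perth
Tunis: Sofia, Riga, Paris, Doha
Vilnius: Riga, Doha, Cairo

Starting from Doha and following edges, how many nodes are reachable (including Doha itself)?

BFS from Doha visits: Doha, Porto, Vilnius, Perth, Tunis, Rabat, Lagos, Paris, Dakar, Riga, Cairo, Dubai, Manila, Sofia, Kigali, Quito, Minsk
Reachable nodes: 17 of 19 total.

17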